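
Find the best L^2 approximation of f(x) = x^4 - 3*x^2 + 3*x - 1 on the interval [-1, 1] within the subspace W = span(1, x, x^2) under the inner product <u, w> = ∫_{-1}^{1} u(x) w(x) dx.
g(x) = -15*x^2/7 + 3*x - 38/35

The best approximation g ∈ W is the orthogonal projection of f onto W. Writing g = a_0 + a_1 x + a_2 x^2, the coefficients solve the normal equations G · a = b where
  G_{ij} = <φ_i, φ_j> and b_i = <f, φ_i>, with φ_0 = 1, φ_1 = x, φ_2 = x^2.
G =
  [2, 0, 2/3]
  [0, 2/3, 0]
  [2/3, 0, 2/5],
b = (-18/5, 2, -166/105).
Solving gives a_0 = -38/35, a_1 = 3, a_2 = -15/7, so
  g(x) = -15*x^2/7 + 3*x - 38/35.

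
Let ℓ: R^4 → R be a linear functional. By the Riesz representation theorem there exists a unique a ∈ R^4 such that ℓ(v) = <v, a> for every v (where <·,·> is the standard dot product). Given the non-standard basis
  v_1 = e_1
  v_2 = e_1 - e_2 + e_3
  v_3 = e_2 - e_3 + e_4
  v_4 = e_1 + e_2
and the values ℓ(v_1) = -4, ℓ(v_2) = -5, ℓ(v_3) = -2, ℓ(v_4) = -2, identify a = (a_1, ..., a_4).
a = (-4, 2, 1, -3)

Write a = (a_1, ..., a_4) in the standard basis. For each basis vector v_i, ℓ(v_i) = <v_i, a> is a linear equation in the a_j's. Collect the n equations into a matrix system V a = ℓ, where row i of V is v_i (expressed in the standard basis). Since V is invertible (lower-triangular with 1s on the diagonal, up to permutation), solve by back-substitution:
  V =
[[1, 0, 0, 0],
 [1, -1, 1, 0],
 [0, 1, -1, 1],
 [1, 1, 0, 0]]
  V a = (-4, -5, -2, -2)
Solving gives a = (-4, 2, 1, -3).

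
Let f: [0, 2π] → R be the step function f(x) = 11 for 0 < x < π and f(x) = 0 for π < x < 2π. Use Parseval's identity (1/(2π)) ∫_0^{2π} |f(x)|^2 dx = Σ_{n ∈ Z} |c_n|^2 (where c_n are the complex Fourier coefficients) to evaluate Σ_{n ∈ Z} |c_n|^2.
Σ |c_n|^2 = 121/2

Parseval equates the L^2 energy of f (normalised by 1/(2π)) with the ℓ^2 sum of its Fourier coefficients: (1/(2π)) ∫_0^{2π} |f|^2 = Σ |c_n|^2.
Compute the left side: (1/(2π)) [∫_0^π 11^2 dx + ∫_π^{2π} 0^2 dx] = (1/(2π)) · (121π + 0π) = (121 + 0)/2 = 121/2.
So Σ_{n ∈ Z} |c_n|^2 = 121/2.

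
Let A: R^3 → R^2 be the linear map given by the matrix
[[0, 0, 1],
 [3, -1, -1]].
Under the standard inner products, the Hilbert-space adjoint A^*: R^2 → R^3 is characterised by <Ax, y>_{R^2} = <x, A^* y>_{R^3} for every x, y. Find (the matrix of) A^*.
A^* = A^T =
[[0, 3],
 [0, -1],
 [1, -1]]

For real matrices with standard dot products, the defining identity <Ax, y> = <x, A^* y> gives (Ax)^T y = x^T (A^*) y, i.e. x^T A^T y = x^T (A^*) y. Since this holds for all x, y, we must have A^* = A^T. Therefore
A^* =
[[0, 3],
 [0, -1],
 [1, -1]].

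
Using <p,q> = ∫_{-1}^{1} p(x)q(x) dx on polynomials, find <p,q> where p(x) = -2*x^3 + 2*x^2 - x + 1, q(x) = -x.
<p,q> = 22/15

Expand the product: p(x)·q(x) = 2*x^4 - 2*x^3 + x^2 - x.
∫_{-1}^{1} of each monomial x^k gives [2/(k+1) if k even, 0 if k odd]. Integrating term-by-term (or equivalently evaluating the antiderivative F(x) = 2*x^5/5 - x^4/2 + x^3/3 - x^2/2 at the endpoints):
  F(1) − F(−1) = -4/15 − (-26/15) = 22/15.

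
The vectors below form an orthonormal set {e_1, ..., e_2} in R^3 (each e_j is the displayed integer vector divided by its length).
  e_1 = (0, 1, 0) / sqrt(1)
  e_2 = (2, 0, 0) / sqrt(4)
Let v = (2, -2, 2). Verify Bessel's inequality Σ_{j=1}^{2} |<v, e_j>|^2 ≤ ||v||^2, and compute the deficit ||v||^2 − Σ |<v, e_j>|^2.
Σ |<v, e_j>|^2 = 8; ||v||^2 = 12; deficit = 4

Write each e_j = u_j / sqrt(<u_j, u_j>) where u_j is the displayed integer vector. Then <v, e_j> = <v, u_j> / sqrt(<u_j, u_j>), so |<v, e_j>|^2 = <v, u_j>^2 / <u_j, u_j>.
Coefficients: <v, e_1> = -2/sqrt(1), <v, e_2> = 4/sqrt(4).
Square and sum: Σ |<v, e_j>|^2 = 8.
Compute ||v||^2 = v·v = 12.
Deficit = 12 − 8 = 4 ≥ 0, confirming Bessel's inequality. (The deficit equals ||v − Σ <v,e_j> e_j||^2, the squared distance from v to span{e_j}.)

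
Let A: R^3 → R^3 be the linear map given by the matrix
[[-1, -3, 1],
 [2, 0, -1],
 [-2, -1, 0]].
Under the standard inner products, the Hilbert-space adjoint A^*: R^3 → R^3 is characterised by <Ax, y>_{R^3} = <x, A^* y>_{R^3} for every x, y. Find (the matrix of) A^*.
A^* = A^T =
[[-1, 2, -2],
 [-3, 0, -1],
 [1, -1, 0]]

For real matrices with standard dot products, the defining identity <Ax, y> = <x, A^* y> gives (Ax)^T y = x^T (A^*) y, i.e. x^T A^T y = x^T (A^*) y. Since this holds for all x, y, we must have A^* = A^T. Therefore
A^* =
[[-1, 2, -2],
 [-3, 0, -1],
 [1, -1, 0]].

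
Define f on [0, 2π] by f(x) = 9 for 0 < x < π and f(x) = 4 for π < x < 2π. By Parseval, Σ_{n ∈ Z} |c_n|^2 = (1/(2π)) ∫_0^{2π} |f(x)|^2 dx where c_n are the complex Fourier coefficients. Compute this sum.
Σ |c_n|^2 = 97/2

Parseval equates the L^2 energy of f (normalised by 1/(2π)) with the ℓ^2 sum of its Fourier coefficients: (1/(2π)) ∫_0^{2π} |f|^2 = Σ |c_n|^2.
Compute the left side: (1/(2π)) [∫_0^π 9^2 dx + ∫_π^{2π} 4^2 dx] = (1/(2π)) · (81π + 16π) = (81 + 16)/2 = 97/2.
So Σ_{n ∈ Z} |c_n|^2 = 97/2.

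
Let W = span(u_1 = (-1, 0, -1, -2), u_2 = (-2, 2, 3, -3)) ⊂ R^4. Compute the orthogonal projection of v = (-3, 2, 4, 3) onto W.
proj_W(v) = (21/131, 226/131, 586/131, 155/131)

Set up U = [u_1 | ... | u_2] ∈ R^(4×2). The projector onto W = col(U) is P = U (U^T U)^(-1) U^T.
Compute U^T U =
  [6, 5]
  [5, 26],
and U^T v = (-7, 13).
Solve U^T U · c = U^T v for the coefficients: c = (-247/131, 113/131). The projection is proj_W(v) = U c.
Check: (v - proj_W(v)) · u_1 = 0  (should be 0).
Check: (v - proj_W(v)) · u_2 = 0  (should be 0).
Result: proj_W(v) = (21/131, 226/131, 586/131, 155/131).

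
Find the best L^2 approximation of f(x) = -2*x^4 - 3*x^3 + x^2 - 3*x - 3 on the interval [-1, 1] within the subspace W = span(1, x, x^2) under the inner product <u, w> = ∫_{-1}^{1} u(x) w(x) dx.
g(x) = -5*x^2/7 - 24*x/5 - 99/35

The best approximation g ∈ W is the orthogonal projection of f onto W. Writing g = a_0 + a_1 x + a_2 x^2, the coefficients solve the normal equations G · a = b where
  G_{ij} = <φ_i, φ_j> and b_i = <f, φ_i>, with φ_0 = 1, φ_1 = x, φ_2 = x^2.
G =
  [2, 0, 2/3]
  [0, 2/3, 0]
  [2/3, 0, 2/5],
b = (-92/15, -16/5, -76/35).
Solving gives a_0 = -99/35, a_1 = -24/5, a_2 = -5/7, so
  g(x) = -5*x^2/7 - 24*x/5 - 99/35.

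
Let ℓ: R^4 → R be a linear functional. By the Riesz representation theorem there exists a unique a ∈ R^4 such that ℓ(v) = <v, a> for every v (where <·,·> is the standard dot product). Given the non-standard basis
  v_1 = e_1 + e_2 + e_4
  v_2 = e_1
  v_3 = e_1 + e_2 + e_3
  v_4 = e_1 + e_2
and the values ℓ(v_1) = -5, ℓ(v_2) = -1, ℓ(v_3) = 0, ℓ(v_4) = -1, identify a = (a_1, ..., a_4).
a = (-1, 0, 1, -4)

Write a = (a_1, ..., a_4) in the standard basis. For each basis vector v_i, ℓ(v_i) = <v_i, a> is a linear equation in the a_j's. Collect the n equations into a matrix system V a = ℓ, where row i of V is v_i (expressed in the standard basis). Since V is invertible (lower-triangular with 1s on the diagonal, up to permutation), solve by back-substitution:
  V =
[[1, 1, 0, 1],
 [1, 0, 0, 0],
 [1, 1, 1, 0],
 [1, 1, 0, 0]]
  V a = (-5, -1, 0, -1)
Solving gives a = (-1, 0, 1, -4).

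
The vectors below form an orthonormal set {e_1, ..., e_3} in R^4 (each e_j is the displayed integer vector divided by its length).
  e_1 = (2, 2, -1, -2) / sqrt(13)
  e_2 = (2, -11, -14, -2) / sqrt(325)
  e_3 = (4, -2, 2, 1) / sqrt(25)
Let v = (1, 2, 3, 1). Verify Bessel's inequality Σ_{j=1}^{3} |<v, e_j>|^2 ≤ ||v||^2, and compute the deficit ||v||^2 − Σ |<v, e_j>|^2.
Σ |<v, e_j>|^2 = 366/25; ||v||^2 = 15; deficit = 9/25

Write each e_j = u_j / sqrt(<u_j, u_j>) where u_j is the displayed integer vector. Then <v, e_j> = <v, u_j> / sqrt(<u_j, u_j>), so |<v, e_j>|^2 = <v, u_j>^2 / <u_j, u_j>.
Coefficients: <v, e_1> = 1/sqrt(13), <v, e_2> = -64/sqrt(325), <v, e_3> = 7/sqrt(25).
Square and sum: Σ |<v, e_j>|^2 = 366/25.
Compute ||v||^2 = v·v = 15.
Deficit = 15 − 366/25 = 9/25 ≥ 0, confirming Bessel's inequality. (The deficit equals ||v − Σ <v,e_j> e_j||^2, the squared distance from v to span{e_j}.)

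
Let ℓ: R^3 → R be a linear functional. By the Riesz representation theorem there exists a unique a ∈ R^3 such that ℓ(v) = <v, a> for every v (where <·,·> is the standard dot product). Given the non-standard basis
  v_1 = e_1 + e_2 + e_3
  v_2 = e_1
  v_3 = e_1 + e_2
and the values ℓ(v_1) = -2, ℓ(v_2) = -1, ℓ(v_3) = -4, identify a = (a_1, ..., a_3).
a = (-1, -3, 2)

Write a = (a_1, ..., a_3) in the standard basis. For each basis vector v_i, ℓ(v_i) = <v_i, a> is a linear equation in the a_j's. Collect the n equations into a matrix system V a = ℓ, where row i of V is v_i (expressed in the standard basis). Since V is invertible (lower-triangular with 1s on the diagonal, up to permutation), solve by back-substitution:
  V =
[[1, 1, 1],
 [1, 0, 0],
 [1, 1, 0]]
  V a = (-2, -1, -4)
Solving gives a = (-1, -3, 2).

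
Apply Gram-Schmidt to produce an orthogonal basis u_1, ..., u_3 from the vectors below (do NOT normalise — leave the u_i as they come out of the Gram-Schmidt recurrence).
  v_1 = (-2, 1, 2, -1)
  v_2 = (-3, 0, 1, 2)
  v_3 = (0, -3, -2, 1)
Orthogonal basis:
  u_1 = (-2, 1, 2, -1)
  u_2 = (-9/5, -3/5, -1/5, 13/5)
  u_3 = (-10/13, -25/13, -4/13, -1)

Apply the Gram-Schmidt recurrence
  u_1 = v_1
  u_i = v_i − Σ_{j<i} ((v_i · u_j) / (u_j · u_j)) · u_j.

Step by step this gives:
  u_1 = (-2, 1, 2, -1)
  u_2 = (-9/5, -3/5, -1/5, 13/5)
  u_3 = (-10/13, -25/13, -4/13, -1)

Orthogonality check:
  u_2 · u_1 = 0 (should be 0)
  u_3 · u_1 = 0 (should be 0)
  u_3 · u_2 = 0 (should be 0)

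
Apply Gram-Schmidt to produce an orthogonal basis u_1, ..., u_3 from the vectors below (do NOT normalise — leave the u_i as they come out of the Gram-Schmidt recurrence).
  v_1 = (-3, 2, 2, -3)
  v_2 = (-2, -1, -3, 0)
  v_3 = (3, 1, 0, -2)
Orthogonal basis:
  u_1 = (-3, 2, 2, -3)
  u_2 = (-29/13, -11/13, -37/13, -3/13)
  u_3 = (157/90, 29/45, -62/45, -67/30)

Apply the Gram-Schmidt recurrence
  u_1 = v_1
  u_i = v_i − Σ_{j<i} ((v_i · u_j) / (u_j · u_j)) · u_j.

Step by step this gives:
  u_1 = (-3, 2, 2, -3)
  u_2 = (-29/13, -11/13, -37/13, -3/13)
  u_3 = (157/90, 29/45, -62/45, -67/30)

Orthogonality check:
  u_2 · u_1 = 0 (should be 0)
  u_3 · u_1 = 0 (should be 0)
  u_3 · u_2 = 0 (should be 0)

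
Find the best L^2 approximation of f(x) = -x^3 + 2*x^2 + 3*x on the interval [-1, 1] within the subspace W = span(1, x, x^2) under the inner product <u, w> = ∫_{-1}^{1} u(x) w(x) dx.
g(x) = 2*x^2 + 12*x/5

The best approximation g ∈ W is the orthogonal projection of f onto W. Writing g = a_0 + a_1 x + a_2 x^2, the coefficients solve the normal equations G · a = b where
  G_{ij} = <φ_i, φ_j> and b_i = <f, φ_i>, with φ_0 = 1, φ_1 = x, φ_2 = x^2.
G =
  [2, 0, 2/3]
  [0, 2/3, 0]
  [2/3, 0, 2/5],
b = (4/3, 8/5, 4/5).
Solving gives a_0 = 0, a_1 = 12/5, a_2 = 2, so
  g(x) = 2*x^2 + 12*x/5.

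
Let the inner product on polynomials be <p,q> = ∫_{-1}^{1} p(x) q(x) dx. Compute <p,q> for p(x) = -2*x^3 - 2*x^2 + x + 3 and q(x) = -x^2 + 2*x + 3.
<p,q> = 188/15

Expand the product: p(x)·q(x) = 2*x^5 - 2*x^4 - 11*x^3 - 7*x^2 + 9*x + 9.
∫_{-1}^{1} of each monomial x^k gives [2/(k+1) if k even, 0 if k odd]. Integrating term-by-term (or equivalently evaluating the antiderivative F(x) = x^6/3 - 2*x^5/5 - 11*x^4/4 - 7*x^3/3 + 9*x^2/2 + 9*x at the endpoints):
  F(1) − F(−1) = 167/20 − (-251/60) = 188/15.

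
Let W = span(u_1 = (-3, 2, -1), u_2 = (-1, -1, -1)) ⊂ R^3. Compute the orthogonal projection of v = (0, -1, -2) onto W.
proj_W(v) = (-12/19, -27/19, -18/19)

Set up U = [u_1 | ... | u_2] ∈ R^(3×2). The projector onto W = col(U) is P = U (U^T U)^(-1) U^T.
Compute U^T U =
  [14, 2]
  [2, 3],
and U^T v = (0, 3).
Solve U^T U · c = U^T v for the coefficients: c = (-3/19, 21/19). The projection is proj_W(v) = U c.
Check: (v - proj_W(v)) · u_1 = 0  (should be 0).
Check: (v - proj_W(v)) · u_2 = 0  (should be 0).
Result: proj_W(v) = (-12/19, -27/19, -18/19).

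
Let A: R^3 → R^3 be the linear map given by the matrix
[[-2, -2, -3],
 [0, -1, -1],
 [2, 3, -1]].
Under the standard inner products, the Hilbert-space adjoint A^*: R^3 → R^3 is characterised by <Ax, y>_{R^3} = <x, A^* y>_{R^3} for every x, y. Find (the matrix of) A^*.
A^* = A^T =
[[-2, 0, 2],
 [-2, -1, 3],
 [-3, -1, -1]]

For real matrices with standard dot products, the defining identity <Ax, y> = <x, A^* y> gives (Ax)^T y = x^T (A^*) y, i.e. x^T A^T y = x^T (A^*) y. Since this holds for all x, y, we must have A^* = A^T. Therefore
A^* =
[[-2, 0, 2],
 [-2, -1, 3],
 [-3, -1, -1]].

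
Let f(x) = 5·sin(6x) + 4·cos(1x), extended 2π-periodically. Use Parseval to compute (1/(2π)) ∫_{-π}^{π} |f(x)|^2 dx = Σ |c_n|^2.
Σ |c_n|^2 = 41/2

Expand |f|^2 and use orthogonality of {sin(nx), cos(mx)} on [-π, π]:
  ∫_{-π}^{π} sin(nx)^2 dx = π, ∫ cos(mx)^2 dx = π, and cross terms integrate to 0.
So ∫_{-π}^{π} f(x)^2 dx = 5^2 · π + 4^2 · π = (25 + 16)π.
Divide by 2π: (25 + 16)/2 = 41/2.
By Parseval, this equals Σ |c_n|^2.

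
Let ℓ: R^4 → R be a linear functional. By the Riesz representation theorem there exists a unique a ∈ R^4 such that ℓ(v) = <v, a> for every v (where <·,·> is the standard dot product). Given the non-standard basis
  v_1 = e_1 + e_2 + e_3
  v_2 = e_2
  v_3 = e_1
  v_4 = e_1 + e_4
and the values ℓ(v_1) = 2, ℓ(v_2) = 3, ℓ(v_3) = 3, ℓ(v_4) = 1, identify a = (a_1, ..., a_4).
a = (3, 3, -4, -2)

Write a = (a_1, ..., a_4) in the standard basis. For each basis vector v_i, ℓ(v_i) = <v_i, a> is a linear equation in the a_j's. Collect the n equations into a matrix system V a = ℓ, where row i of V is v_i (expressed in the standard basis). Since V is invertible (lower-triangular with 1s on the diagonal, up to permutation), solve by back-substitution:
  V =
[[1, 1, 1, 0],
 [0, 1, 0, 0],
 [1, 0, 0, 0],
 [1, 0, 0, 1]]
  V a = (2, 3, 3, 1)
Solving gives a = (3, 3, -4, -2).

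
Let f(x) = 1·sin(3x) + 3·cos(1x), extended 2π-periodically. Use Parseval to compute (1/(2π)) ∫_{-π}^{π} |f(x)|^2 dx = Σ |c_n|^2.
Σ |c_n|^2 = 5

Expand |f|^2 and use orthogonality of {sin(nx), cos(mx)} on [-π, π]:
  ∫_{-π}^{π} sin(nx)^2 dx = π, ∫ cos(mx)^2 dx = π, and cross terms integrate to 0.
So ∫_{-π}^{π} f(x)^2 dx = 1^2 · π + 3^2 · π = (1 + 9)π.
Divide by 2π: (1 + 9)/2 = 5.
By Parseval, this equals Σ |c_n|^2.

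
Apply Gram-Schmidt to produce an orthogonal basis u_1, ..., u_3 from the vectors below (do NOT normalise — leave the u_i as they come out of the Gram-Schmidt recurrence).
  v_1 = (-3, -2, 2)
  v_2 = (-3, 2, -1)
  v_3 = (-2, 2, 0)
Orthogonal basis:
  u_1 = (-3, -2, 2)
  u_2 = (-42/17, 40/17, -23/17)
  u_3 = (28/229, 126/229, 168/229)

Apply the Gram-Schmidt recurrence
  u_1 = v_1
  u_i = v_i − Σ_{j<i} ((v_i · u_j) / (u_j · u_j)) · u_j.

Step by step this gives:
  u_1 = (-3, -2, 2)
  u_2 = (-42/17, 40/17, -23/17)
  u_3 = (28/229, 126/229, 168/229)

Orthogonality check:
  u_2 · u_1 = 0 (should be 0)
  u_3 · u_1 = 0 (should be 0)
  u_3 · u_2 = 0 (should be 0)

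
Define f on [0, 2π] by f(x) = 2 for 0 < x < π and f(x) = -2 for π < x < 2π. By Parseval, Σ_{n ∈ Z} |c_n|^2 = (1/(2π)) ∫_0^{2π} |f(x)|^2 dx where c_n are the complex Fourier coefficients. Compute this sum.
Σ |c_n|^2 = 4

Parseval equates the L^2 energy of f (normalised by 1/(2π)) with the ℓ^2 sum of its Fourier coefficients: (1/(2π)) ∫_0^{2π} |f|^2 = Σ |c_n|^2.
Compute the left side: (1/(2π)) [∫_0^π 2^2 dx + ∫_π^{2π} (-2)^2 dx] = (1/(2π)) · (4π + 4π) = (4 + 4)/2 = 4.
So Σ_{n ∈ Z} |c_n|^2 = 4.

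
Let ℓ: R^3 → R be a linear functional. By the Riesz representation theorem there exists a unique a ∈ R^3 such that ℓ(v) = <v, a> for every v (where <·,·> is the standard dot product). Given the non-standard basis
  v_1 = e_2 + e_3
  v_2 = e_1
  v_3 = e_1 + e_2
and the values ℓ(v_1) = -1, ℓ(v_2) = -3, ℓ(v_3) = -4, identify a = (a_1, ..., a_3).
a = (-3, -1, 0)

Write a = (a_1, ..., a_3) in the standard basis. For each basis vector v_i, ℓ(v_i) = <v_i, a> is a linear equation in the a_j's. Collect the n equations into a matrix system V a = ℓ, where row i of V is v_i (expressed in the standard basis). Since V is invertible (lower-triangular with 1s on the diagonal, up to permutation), solve by back-substitution:
  V =
[[0, 1, 1],
 [1, 0, 0],
 [1, 1, 0]]
  V a = (-1, -3, -4)
Solving gives a = (-3, -1, 0).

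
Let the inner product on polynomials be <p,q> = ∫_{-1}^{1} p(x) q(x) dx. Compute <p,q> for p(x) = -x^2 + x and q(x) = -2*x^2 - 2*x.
<p,q> = -8/15

Expand the product: p(x)·q(x) = 2*x^4 - 2*x^2.
∫_{-1}^{1} of each monomial x^k gives [2/(k+1) if k even, 0 if k odd]. Integrating term-by-term (or equivalently evaluating the antiderivative F(x) = 2*x^5/5 - 2*x^3/3 at the endpoints):
  F(1) − F(−1) = -4/15 − (4/15) = -8/15.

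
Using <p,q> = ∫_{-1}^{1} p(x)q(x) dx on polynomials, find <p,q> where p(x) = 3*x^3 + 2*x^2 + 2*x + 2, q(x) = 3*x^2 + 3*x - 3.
<p,q> = -2

Expand the product: p(x)·q(x) = 9*x^5 + 15*x^4 + 3*x^3 + 6*x^2 - 6.
∫_{-1}^{1} of each monomial x^k gives [2/(k+1) if k even, 0 if k odd]. Integrating term-by-term (or equivalently evaluating the antiderivative F(x) = 3*x^6/2 + 3*x^5 + 3*x^4/4 + 2*x^3 - 6*x at the endpoints):
  F(1) − F(−1) = 5/4 − (13/4) = -2.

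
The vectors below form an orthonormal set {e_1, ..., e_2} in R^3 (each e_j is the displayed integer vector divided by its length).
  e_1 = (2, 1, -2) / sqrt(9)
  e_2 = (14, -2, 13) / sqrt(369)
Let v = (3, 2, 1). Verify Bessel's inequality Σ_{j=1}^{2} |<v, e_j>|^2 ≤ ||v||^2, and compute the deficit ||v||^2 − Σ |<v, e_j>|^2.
Σ |<v, e_j>|^2 = 453/41; ||v||^2 = 14; deficit = 121/41

Write each e_j = u_j / sqrt(<u_j, u_j>) where u_j is the displayed integer vector. Then <v, e_j> = <v, u_j> / sqrt(<u_j, u_j>), so |<v, e_j>|^2 = <v, u_j>^2 / <u_j, u_j>.
Coefficients: <v, e_1> = 6/sqrt(9), <v, e_2> = 51/sqrt(369).
Square and sum: Σ |<v, e_j>|^2 = 453/41.
Compute ||v||^2 = v·v = 14.
Deficit = 14 − 453/41 = 121/41 ≥ 0, confirming Bessel's inequality. (The deficit equals ||v − Σ <v,e_j> e_j||^2, the squared distance from v to span{e_j}.)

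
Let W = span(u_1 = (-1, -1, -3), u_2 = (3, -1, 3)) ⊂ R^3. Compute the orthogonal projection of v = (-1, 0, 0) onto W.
proj_W(v) = (-13/22, 9/22, -3/11)

Set up U = [u_1 | ... | u_2] ∈ R^(3×2). The projector onto W = col(U) is P = U (U^T U)^(-1) U^T.
Compute U^T U =
  [11, -11]
  [-11, 19],
and U^T v = (1, -3).
Solve U^T U · c = U^T v for the coefficients: c = (-7/44, -1/4). The projection is proj_W(v) = U c.
Check: (v - proj_W(v)) · u_1 = 0  (should be 0).
Check: (v - proj_W(v)) · u_2 = 0  (should be 0).
Result: proj_W(v) = (-13/22, 9/22, -3/11).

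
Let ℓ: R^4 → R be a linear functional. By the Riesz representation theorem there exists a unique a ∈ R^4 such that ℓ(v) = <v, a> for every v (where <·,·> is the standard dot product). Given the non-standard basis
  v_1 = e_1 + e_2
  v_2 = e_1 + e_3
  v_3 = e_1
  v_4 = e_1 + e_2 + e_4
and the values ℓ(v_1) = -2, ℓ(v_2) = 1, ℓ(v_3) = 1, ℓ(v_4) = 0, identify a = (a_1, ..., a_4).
a = (1, -3, 0, 2)

Write a = (a_1, ..., a_4) in the standard basis. For each basis vector v_i, ℓ(v_i) = <v_i, a> is a linear equation in the a_j's. Collect the n equations into a matrix system V a = ℓ, where row i of V is v_i (expressed in the standard basis). Since V is invertible (lower-triangular with 1s on the diagonal, up to permutation), solve by back-substitution:
  V =
[[1, 1, 0, 0],
 [1, 0, 1, 0],
 [1, 0, 0, 0],
 [1, 1, 0, 1]]
  V a = (-2, 1, 1, 0)
Solving gives a = (1, -3, 0, 2).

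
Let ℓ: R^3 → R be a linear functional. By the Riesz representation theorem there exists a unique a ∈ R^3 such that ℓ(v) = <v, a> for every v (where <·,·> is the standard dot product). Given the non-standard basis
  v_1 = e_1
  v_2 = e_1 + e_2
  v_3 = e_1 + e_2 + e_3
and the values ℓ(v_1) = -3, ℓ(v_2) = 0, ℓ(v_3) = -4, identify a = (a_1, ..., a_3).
a = (-3, 3, -4)

Write a = (a_1, ..., a_3) in the standard basis. For each basis vector v_i, ℓ(v_i) = <v_i, a> is a linear equation in the a_j's. Collect the n equations into a matrix system V a = ℓ, where row i of V is v_i (expressed in the standard basis). Since V is invertible (lower-triangular with 1s on the diagonal, up to permutation), solve by back-substitution:
  V =
[[1, 0, 0],
 [1, 1, 0],
 [1, 1, 1]]
  V a = (-3, 0, -4)
Solving gives a = (-3, 3, -4).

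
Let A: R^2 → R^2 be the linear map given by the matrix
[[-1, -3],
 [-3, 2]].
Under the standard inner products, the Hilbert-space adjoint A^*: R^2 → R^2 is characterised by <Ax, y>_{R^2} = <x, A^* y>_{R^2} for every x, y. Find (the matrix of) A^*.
A^* = A^T =
[[-1, -3],
 [-3, 2]]

For real matrices with standard dot products, the defining identity <Ax, y> = <x, A^* y> gives (Ax)^T y = x^T (A^*) y, i.e. x^T A^T y = x^T (A^*) y. Since this holds for all x, y, we must have A^* = A^T. Therefore
A^* =
[[-1, -3],
 [-3, 2]].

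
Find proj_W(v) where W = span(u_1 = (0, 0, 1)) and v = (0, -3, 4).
proj_W(v) = (0, 0, 4)

Set up U = [u_1 | ... | u_1] ∈ R^(3×1). The projector onto W = col(U) is P = U (U^T U)^(-1) U^T.
Compute U^T U =
  [1],
and U^T v = (4).
Solve U^T U · c = U^T v for the coefficients: c = (4). The projection is proj_W(v) = U c.
Check: (v - proj_W(v)) · u_1 = 0  (should be 0).
Result: proj_W(v) = (0, 0, 4).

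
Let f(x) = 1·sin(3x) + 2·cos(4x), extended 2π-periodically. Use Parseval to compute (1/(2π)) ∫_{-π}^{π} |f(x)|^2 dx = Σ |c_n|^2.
Σ |c_n|^2 = 5/2

Expand |f|^2 and use orthogonality of {sin(nx), cos(mx)} on [-π, π]:
  ∫_{-π}^{π} sin(nx)^2 dx = π, ∫ cos(mx)^2 dx = π, and cross terms integrate to 0.
So ∫_{-π}^{π} f(x)^2 dx = 1^2 · π + 2^2 · π = (1 + 4)π.
Divide by 2π: (1 + 4)/2 = 5/2.
By Parseval, this equals Σ |c_n|^2.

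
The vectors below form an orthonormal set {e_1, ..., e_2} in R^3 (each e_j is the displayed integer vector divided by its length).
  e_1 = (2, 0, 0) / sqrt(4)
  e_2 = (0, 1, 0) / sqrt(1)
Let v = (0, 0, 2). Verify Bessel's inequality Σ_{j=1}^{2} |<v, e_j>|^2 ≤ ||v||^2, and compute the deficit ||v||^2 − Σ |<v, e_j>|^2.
Σ |<v, e_j>|^2 = 0; ||v||^2 = 4; deficit = 4

Write each e_j = u_j / sqrt(<u_j, u_j>) where u_j is the displayed integer vector. Then <v, e_j> = <v, u_j> / sqrt(<u_j, u_j>), so |<v, e_j>|^2 = <v, u_j>^2 / <u_j, u_j>.
Coefficients: <v, e_1> = 0/sqrt(4), <v, e_2> = 0/sqrt(1).
Square and sum: Σ |<v, e_j>|^2 = 0.
Compute ||v||^2 = v·v = 4.
Deficit = 4 − 0 = 4 ≥ 0, confirming Bessel's inequality. (The deficit equals ||v − Σ <v,e_j> e_j||^2, the squared distance from v to span{e_j}.)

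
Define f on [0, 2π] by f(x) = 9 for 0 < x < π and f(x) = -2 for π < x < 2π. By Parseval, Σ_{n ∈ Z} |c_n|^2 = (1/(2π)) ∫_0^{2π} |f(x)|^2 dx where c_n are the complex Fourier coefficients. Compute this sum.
Σ |c_n|^2 = 85/2

Parseval equates the L^2 energy of f (normalised by 1/(2π)) with the ℓ^2 sum of its Fourier coefficients: (1/(2π)) ∫_0^{2π} |f|^2 = Σ |c_n|^2.
Compute the left side: (1/(2π)) [∫_0^π 9^2 dx + ∫_π^{2π} (-2)^2 dx] = (1/(2π)) · (81π + 4π) = (81 + 4)/2 = 85/2.
So Σ_{n ∈ Z} |c_n|^2 = 85/2.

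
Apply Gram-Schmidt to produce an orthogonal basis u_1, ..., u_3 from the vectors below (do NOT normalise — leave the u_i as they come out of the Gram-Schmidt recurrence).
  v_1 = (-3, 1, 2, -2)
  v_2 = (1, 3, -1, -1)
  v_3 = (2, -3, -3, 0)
Orthogonal basis:
  u_1 = (-3, 1, 2, -2)
  u_2 = (1, 3, -1, -1)
  u_3 = (-1/6, -7/6, -5/3, -2)

Apply the Gram-Schmidt recurrence
  u_1 = v_1
  u_i = v_i − Σ_{j<i} ((v_i · u_j) / (u_j · u_j)) · u_j.

Step by step this gives:
  u_1 = (-3, 1, 2, -2)
  u_2 = (1, 3, -1, -1)
  u_3 = (-1/6, -7/6, -5/3, -2)

Orthogonality check:
  u_2 · u_1 = 0 (should be 0)
  u_3 · u_1 = 0 (should be 0)
  u_3 · u_2 = 0 (should be 0)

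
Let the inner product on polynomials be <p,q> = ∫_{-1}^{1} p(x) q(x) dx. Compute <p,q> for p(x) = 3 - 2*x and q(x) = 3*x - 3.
<p,q> = -22

Expand the product: p(x)·q(x) = -6*x^2 + 15*x - 9.
∫_{-1}^{1} of each monomial x^k gives [2/(k+1) if k even, 0 if k odd]. Integrating term-by-term (or equivalently evaluating the antiderivative F(x) = -2*x^3 + 15*x^2/2 - 9*x at the endpoints):
  F(1) − F(−1) = -7/2 − (37/2) = -22.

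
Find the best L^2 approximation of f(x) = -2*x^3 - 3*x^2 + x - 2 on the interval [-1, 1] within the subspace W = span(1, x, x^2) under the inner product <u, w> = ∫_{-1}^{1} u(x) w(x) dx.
g(x) = -3*x^2 - x/5 - 2

The best approximation g ∈ W is the orthogonal projection of f onto W. Writing g = a_0 + a_1 x + a_2 x^2, the coefficients solve the normal equations G · a = b where
  G_{ij} = <φ_i, φ_j> and b_i = <f, φ_i>, with φ_0 = 1, φ_1 = x, φ_2 = x^2.
G =
  [2, 0, 2/3]
  [0, 2/3, 0]
  [2/3, 0, 2/5],
b = (-6, -2/15, -38/15).
Solving gives a_0 = -2, a_1 = -1/5, a_2 = -3, so
  g(x) = -3*x^2 - x/5 - 2.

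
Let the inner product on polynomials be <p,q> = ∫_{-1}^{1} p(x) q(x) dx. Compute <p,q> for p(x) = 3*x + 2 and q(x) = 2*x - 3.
<p,q> = -8

Expand the product: p(x)·q(x) = 6*x^2 - 5*x - 6.
∫_{-1}^{1} of each monomial x^k gives [2/(k+1) if k even, 0 if k odd]. Integrating term-by-term (or equivalently evaluating the antiderivative F(x) = 2*x^3 - 5*x^2/2 - 6*x at the endpoints):
  F(1) − F(−1) = -13/2 − (3/2) = -8.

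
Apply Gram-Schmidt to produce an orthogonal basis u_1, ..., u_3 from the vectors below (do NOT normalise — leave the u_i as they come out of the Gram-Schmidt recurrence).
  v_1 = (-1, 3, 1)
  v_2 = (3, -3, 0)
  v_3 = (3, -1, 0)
Orthogonal basis:
  u_1 = (-1, 3, 1)
  u_2 = (21/11, 3/11, 12/11)
  u_3 = (1/3, 1/3, -2/3)

Apply the Gram-Schmidt recurrence
  u_1 = v_1
  u_i = v_i − Σ_{j<i} ((v_i · u_j) / (u_j · u_j)) · u_j.

Step by step this gives:
  u_1 = (-1, 3, 1)
  u_2 = (21/11, 3/11, 12/11)
  u_3 = (1/3, 1/3, -2/3)

Orthogonality check:
  u_2 · u_1 = 0 (should be 0)
  u_3 · u_1 = 0 (should be 0)
  u_3 · u_2 = 0 (should be 0)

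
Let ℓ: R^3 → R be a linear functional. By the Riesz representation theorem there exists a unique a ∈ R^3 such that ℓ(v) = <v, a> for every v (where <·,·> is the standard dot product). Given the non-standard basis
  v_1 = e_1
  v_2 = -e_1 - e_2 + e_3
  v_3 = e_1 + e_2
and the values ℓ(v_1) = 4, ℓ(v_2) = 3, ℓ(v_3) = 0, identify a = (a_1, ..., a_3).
a = (4, -4, 3)

Write a = (a_1, ..., a_3) in the standard basis. For each basis vector v_i, ℓ(v_i) = <v_i, a> is a linear equation in the a_j's. Collect the n equations into a matrix system V a = ℓ, where row i of V is v_i (expressed in the standard basis). Since V is invertible (lower-triangular with 1s on the diagonal, up to permutation), solve by back-substitution:
  V =
[[1, 0, 0],
 [-1, -1, 1],
 [1, 1, 0]]
  V a = (4, 3, 0)
Solving gives a = (4, -4, 3).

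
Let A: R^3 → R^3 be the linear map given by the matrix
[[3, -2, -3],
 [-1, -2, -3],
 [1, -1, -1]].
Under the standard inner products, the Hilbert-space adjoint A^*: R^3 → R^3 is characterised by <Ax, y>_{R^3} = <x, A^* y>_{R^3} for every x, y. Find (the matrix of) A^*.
A^* = A^T =
[[3, -1, 1],
 [-2, -2, -1],
 [-3, -3, -1]]

For real matrices with standard dot products, the defining identity <Ax, y> = <x, A^* y> gives (Ax)^T y = x^T (A^*) y, i.e. x^T A^T y = x^T (A^*) y. Since this holds for all x, y, we must have A^* = A^T. Therefore
A^* =
[[3, -1, 1],
 [-2, -2, -1],
 [-3, -3, -1]].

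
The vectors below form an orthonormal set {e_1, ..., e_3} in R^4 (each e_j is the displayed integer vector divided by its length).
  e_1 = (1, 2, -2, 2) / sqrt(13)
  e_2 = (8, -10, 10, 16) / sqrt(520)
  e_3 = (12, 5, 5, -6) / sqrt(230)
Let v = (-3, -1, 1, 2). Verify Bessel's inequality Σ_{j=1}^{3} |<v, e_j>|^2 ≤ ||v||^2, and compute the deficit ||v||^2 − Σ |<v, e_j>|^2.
Σ |<v, e_j>|^2 = 281/23; ||v||^2 = 15; deficit = 64/23

Write each e_j = u_j / sqrt(<u_j, u_j>) where u_j is the displayed integer vector. Then <v, e_j> = <v, u_j> / sqrt(<u_j, u_j>), so |<v, e_j>|^2 = <v, u_j>^2 / <u_j, u_j>.
Coefficients: <v, e_1> = -3/sqrt(13), <v, e_2> = 28/sqrt(520), <v, e_3> = -48/sqrt(230).
Square and sum: Σ |<v, e_j>|^2 = 281/23.
Compute ||v||^2 = v·v = 15.
Deficit = 15 − 281/23 = 64/23 ≥ 0, confirming Bessel's inequality. (The deficit equals ||v − Σ <v,e_j> e_j||^2, the squared distance from v to span{e_j}.)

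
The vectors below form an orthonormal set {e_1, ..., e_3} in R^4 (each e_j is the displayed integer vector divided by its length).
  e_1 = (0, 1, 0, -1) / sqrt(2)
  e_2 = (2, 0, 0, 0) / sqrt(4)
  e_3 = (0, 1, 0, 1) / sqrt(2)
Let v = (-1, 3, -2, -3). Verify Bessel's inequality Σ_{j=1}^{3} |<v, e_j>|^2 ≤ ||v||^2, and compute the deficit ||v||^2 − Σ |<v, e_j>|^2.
Σ |<v, e_j>|^2 = 19; ||v||^2 = 23; deficit = 4

Write each e_j = u_j / sqrt(<u_j, u_j>) where u_j is the displayed integer vector. Then <v, e_j> = <v, u_j> / sqrt(<u_j, u_j>), so |<v, e_j>|^2 = <v, u_j>^2 / <u_j, u_j>.
Coefficients: <v, e_1> = 6/sqrt(2), <v, e_2> = -2/sqrt(4), <v, e_3> = 0/sqrt(2).
Square and sum: Σ |<v, e_j>|^2 = 19.
Compute ||v||^2 = v·v = 23.
Deficit = 23 − 19 = 4 ≥ 0, confirming Bessel's inequality. (The deficit equals ||v − Σ <v,e_j> e_j||^2, the squared distance from v to span{e_j}.)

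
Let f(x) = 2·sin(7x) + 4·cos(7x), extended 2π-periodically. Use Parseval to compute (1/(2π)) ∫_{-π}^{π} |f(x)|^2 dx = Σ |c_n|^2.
Σ |c_n|^2 = 10

Expand |f|^2 and use orthogonality of {sin(nx), cos(mx)} on [-π, π]:
  ∫_{-π}^{π} sin(nx)^2 dx = π, ∫ cos(mx)^2 dx = π, and cross terms integrate to 0.
So ∫_{-π}^{π} f(x)^2 dx = 2^2 · π + 4^2 · π = (4 + 16)π.
Divide by 2π: (4 + 16)/2 = 10.
By Parseval, this equals Σ |c_n|^2.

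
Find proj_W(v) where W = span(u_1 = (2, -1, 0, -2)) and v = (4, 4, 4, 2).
proj_W(v) = (0, 0, 0, 0)

Set up U = [u_1 | ... | u_1] ∈ R^(4×1). The projector onto W = col(U) is P = U (U^T U)^(-1) U^T.
Compute U^T U =
  [9],
and U^T v = (0).
Solve U^T U · c = U^T v for the coefficients: c = (0). The projection is proj_W(v) = U c.
Check: (v - proj_W(v)) · u_1 = 0  (should be 0).
Result: proj_W(v) = (0, 0, 0, 0).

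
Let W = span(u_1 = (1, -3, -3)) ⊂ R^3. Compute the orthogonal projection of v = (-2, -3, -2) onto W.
proj_W(v) = (13/19, -39/19, -39/19)

Set up U = [u_1 | ... | u_1] ∈ R^(3×1). The projector onto W = col(U) is P = U (U^T U)^(-1) U^T.
Compute U^T U =
  [19],
and U^T v = (13).
Solve U^T U · c = U^T v for the coefficients: c = (13/19). The projection is proj_W(v) = U c.
Check: (v - proj_W(v)) · u_1 = 0  (should be 0).
Result: proj_W(v) = (13/19, -39/19, -39/19).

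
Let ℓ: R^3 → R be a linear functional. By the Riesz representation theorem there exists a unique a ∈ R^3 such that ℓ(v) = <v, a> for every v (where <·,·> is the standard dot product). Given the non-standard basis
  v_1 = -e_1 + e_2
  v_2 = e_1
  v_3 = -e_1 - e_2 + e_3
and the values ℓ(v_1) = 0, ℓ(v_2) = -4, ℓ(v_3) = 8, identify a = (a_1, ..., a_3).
a = (-4, -4, 0)

Write a = (a_1, ..., a_3) in the standard basis. For each basis vector v_i, ℓ(v_i) = <v_i, a> is a linear equation in the a_j's. Collect the n equations into a matrix system V a = ℓ, where row i of V is v_i (expressed in the standard basis). Since V is invertible (lower-triangular with 1s on the diagonal, up to permutation), solve by back-substitution:
  V =
[[-1, 1, 0],
 [1, 0, 0],
 [-1, -1, 1]]
  V a = (0, -4, 8)
Solving gives a = (-4, -4, 0).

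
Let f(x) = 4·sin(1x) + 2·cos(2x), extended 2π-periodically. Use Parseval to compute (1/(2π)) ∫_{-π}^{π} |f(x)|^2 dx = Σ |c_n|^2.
Σ |c_n|^2 = 10

Expand |f|^2 and use orthogonality of {sin(nx), cos(mx)} on [-π, π]:
  ∫_{-π}^{π} sin(nx)^2 dx = π, ∫ cos(mx)^2 dx = π, and cross terms integrate to 0.
So ∫_{-π}^{π} f(x)^2 dx = 4^2 · π + 2^2 · π = (16 + 4)π.
Divide by 2π: (16 + 4)/2 = 10.
By Parseval, this equals Σ |c_n|^2.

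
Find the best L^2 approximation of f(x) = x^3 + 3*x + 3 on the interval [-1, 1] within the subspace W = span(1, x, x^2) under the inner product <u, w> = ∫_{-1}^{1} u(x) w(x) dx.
g(x) = 18*x/5 + 3

The best approximation g ∈ W is the orthogonal projection of f onto W. Writing g = a_0 + a_1 x + a_2 x^2, the coefficients solve the normal equations G · a = b where
  G_{ij} = <φ_i, φ_j> and b_i = <f, φ_i>, with φ_0 = 1, φ_1 = x, φ_2 = x^2.
G =
  [2, 0, 2/3]
  [0, 2/3, 0]
  [2/3, 0, 2/5],
b = (6, 12/5, 2).
Solving gives a_0 = 3, a_1 = 18/5, a_2 = 0, so
  g(x) = 18*x/5 + 3.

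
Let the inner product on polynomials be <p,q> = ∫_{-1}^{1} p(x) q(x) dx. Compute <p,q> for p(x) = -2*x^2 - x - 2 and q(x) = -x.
<p,q> = 2/3

Expand the product: p(x)·q(x) = 2*x^3 + x^2 + 2*x.
∫_{-1}^{1} of each monomial x^k gives [2/(k+1) if k even, 0 if k odd]. Integrating term-by-term (or equivalently evaluating the antiderivative F(x) = x^4/2 + x^3/3 + x^2 at the endpoints):
  F(1) − F(−1) = 11/6 − (7/6) = 2/3.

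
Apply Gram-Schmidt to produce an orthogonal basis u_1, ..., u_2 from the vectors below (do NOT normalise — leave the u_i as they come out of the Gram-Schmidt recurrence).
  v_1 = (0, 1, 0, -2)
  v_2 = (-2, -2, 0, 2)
Orthogonal basis:
  u_1 = (0, 1, 0, -2)
  u_2 = (-2, -4/5, 0, -2/5)

Apply the Gram-Schmidt recurrence
  u_1 = v_1
  u_i = v_i − Σ_{j<i} ((v_i · u_j) / (u_j · u_j)) · u_j.

Step by step this gives:
  u_1 = (0, 1, 0, -2)
  u_2 = (-2, -4/5, 0, -2/5)

Orthogonality check:
  u_2 · u_1 = 0 (should be 0)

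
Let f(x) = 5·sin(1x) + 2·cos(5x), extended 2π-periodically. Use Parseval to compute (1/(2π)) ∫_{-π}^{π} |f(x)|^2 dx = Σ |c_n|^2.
Σ |c_n|^2 = 29/2

Expand |f|^2 and use orthogonality of {sin(nx), cos(mx)} on [-π, π]:
  ∫_{-π}^{π} sin(nx)^2 dx = π, ∫ cos(mx)^2 dx = π, and cross terms integrate to 0.
So ∫_{-π}^{π} f(x)^2 dx = 5^2 · π + 2^2 · π = (25 + 4)π.
Divide by 2π: (25 + 4)/2 = 29/2.
By Parseval, this equals Σ |c_n|^2.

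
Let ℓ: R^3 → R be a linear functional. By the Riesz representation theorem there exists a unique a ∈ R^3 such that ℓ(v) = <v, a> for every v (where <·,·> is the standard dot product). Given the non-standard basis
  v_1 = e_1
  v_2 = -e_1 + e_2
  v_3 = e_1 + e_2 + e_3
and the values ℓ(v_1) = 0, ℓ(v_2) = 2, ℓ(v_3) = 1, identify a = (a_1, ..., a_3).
a = (0, 2, -1)

Write a = (a_1, ..., a_3) in the standard basis. For each basis vector v_i, ℓ(v_i) = <v_i, a> is a linear equation in the a_j's. Collect the n equations into a matrix system V a = ℓ, where row i of V is v_i (expressed in the standard basis). Since V is invertible (lower-triangular with 1s on the diagonal, up to permutation), solve by back-substitution:
  V =
[[1, 0, 0],
 [-1, 1, 0],
 [1, 1, 1]]
  V a = (0, 2, 1)
Solving gives a = (0, 2, -1).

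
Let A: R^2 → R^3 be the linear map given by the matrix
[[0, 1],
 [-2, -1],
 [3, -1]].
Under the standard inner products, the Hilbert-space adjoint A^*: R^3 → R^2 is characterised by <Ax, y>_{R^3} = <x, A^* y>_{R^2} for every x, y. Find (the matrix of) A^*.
A^* = A^T =
[[0, -2, 3],
 [1, -1, -1]]

For real matrices with standard dot products, the defining identity <Ax, y> = <x, A^* y> gives (Ax)^T y = x^T (A^*) y, i.e. x^T A^T y = x^T (A^*) y. Since this holds for all x, y, we must have A^* = A^T. Therefore
A^* =
[[0, -2, 3],
 [1, -1, -1]].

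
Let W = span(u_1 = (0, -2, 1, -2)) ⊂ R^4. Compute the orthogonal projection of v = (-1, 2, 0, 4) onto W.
proj_W(v) = (0, 8/3, -4/3, 8/3)

Set up U = [u_1 | ... | u_1] ∈ R^(4×1). The projector onto W = col(U) is P = U (U^T U)^(-1) U^T.
Compute U^T U =
  [9],
and U^T v = (-12).
Solve U^T U · c = U^T v for the coefficients: c = (-4/3). The projection is proj_W(v) = U c.
Check: (v - proj_W(v)) · u_1 = 0  (should be 0).
Result: proj_W(v) = (0, 8/3, -4/3, 8/3).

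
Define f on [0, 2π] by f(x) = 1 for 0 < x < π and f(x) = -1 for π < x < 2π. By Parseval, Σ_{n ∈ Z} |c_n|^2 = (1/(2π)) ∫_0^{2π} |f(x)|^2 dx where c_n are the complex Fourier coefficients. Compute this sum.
Σ |c_n|^2 = 1

Parseval equates the L^2 energy of f (normalised by 1/(2π)) with the ℓ^2 sum of its Fourier coefficients: (1/(2π)) ∫_0^{2π} |f|^2 = Σ |c_n|^2.
Compute the left side: (1/(2π)) [∫_0^π 1^2 dx + ∫_π^{2π} (-1)^2 dx] = (1/(2π)) · (1π + 1π) = (1 + 1)/2 = 1.
So Σ_{n ∈ Z} |c_n|^2 = 1.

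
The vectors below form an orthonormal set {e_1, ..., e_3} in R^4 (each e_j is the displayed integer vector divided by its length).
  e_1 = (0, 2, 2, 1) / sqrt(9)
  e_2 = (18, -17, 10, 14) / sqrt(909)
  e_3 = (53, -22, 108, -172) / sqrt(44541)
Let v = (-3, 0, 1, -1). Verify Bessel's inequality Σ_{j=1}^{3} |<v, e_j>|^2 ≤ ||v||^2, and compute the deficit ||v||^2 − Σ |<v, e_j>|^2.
Σ |<v, e_j>|^2 = 1826/441; ||v||^2 = 11; deficit = 3025/441

Write each e_j = u_j / sqrt(<u_j, u_j>) where u_j is the displayed integer vector. Then <v, e_j> = <v, u_j> / sqrt(<u_j, u_j>), so |<v, e_j>|^2 = <v, u_j>^2 / <u_j, u_j>.
Coefficients: <v, e_1> = 1/sqrt(9), <v, e_2> = -58/sqrt(909), <v, e_3> = 121/sqrt(44541).
Square and sum: Σ |<v, e_j>|^2 = 1826/441.
Compute ||v||^2 = v·v = 11.
Deficit = 11 − 1826/441 = 3025/441 ≥ 0, confirming Bessel's inequality. (The deficit equals ||v − Σ <v,e_j> e_j||^2, the squared distance from v to span{e_j}.)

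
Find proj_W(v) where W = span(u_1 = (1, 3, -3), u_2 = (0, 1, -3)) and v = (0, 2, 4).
proj_W(v) = (30/23, 31/23, 87/23)

Set up U = [u_1 | ... | u_2] ∈ R^(3×2). The projector onto W = col(U) is P = U (U^T U)^(-1) U^T.
Compute U^T U =
  [19, 12]
  [12, 10],
and U^T v = (-6, -10).
Solve U^T U · c = U^T v for the coefficients: c = (30/23, -59/23). The projection is proj_W(v) = U c.
Check: (v - proj_W(v)) · u_1 = 0  (should be 0).
Check: (v - proj_W(v)) · u_2 = 0  (should be 0).
Result: proj_W(v) = (30/23, 31/23, 87/23).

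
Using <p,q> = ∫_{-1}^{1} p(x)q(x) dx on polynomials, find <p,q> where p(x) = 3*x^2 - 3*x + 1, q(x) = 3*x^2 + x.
<p,q> = 18/5

Expand the product: p(x)·q(x) = 9*x^4 - 6*x^3 + x.
∫_{-1}^{1} of each monomial x^k gives [2/(k+1) if k even, 0 if k odd]. Integrating term-by-term (or equivalently evaluating the antiderivative F(x) = 9*x^5/5 - 3*x^4/2 + x^2/2 at the endpoints):
  F(1) − F(−1) = 4/5 − (-14/5) = 18/5.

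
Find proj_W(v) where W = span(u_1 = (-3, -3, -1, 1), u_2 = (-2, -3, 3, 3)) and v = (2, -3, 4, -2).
proj_W(v) = (244/395, -21/395, 1053/395, 537/395)

Set up U = [u_1 | ... | u_2] ∈ R^(4×2). The projector onto W = col(U) is P = U (U^T U)^(-1) U^T.
Compute U^T U =
  [20, 15]
  [15, 31],
and U^T v = (-3, 11).
Solve U^T U · c = U^T v for the coefficients: c = (-258/395, 53/79). The projection is proj_W(v) = U c.
Check: (v - proj_W(v)) · u_1 = 0  (should be 0).
Check: (v - proj_W(v)) · u_2 = 0  (should be 0).
Result: proj_W(v) = (244/395, -21/395, 1053/395, 537/395).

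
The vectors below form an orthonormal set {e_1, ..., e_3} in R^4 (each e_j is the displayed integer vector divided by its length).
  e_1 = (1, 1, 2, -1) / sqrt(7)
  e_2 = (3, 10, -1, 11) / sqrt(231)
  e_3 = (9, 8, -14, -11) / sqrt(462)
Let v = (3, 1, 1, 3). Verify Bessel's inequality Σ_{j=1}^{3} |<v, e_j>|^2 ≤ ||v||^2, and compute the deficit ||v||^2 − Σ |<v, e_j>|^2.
Σ |<v, e_j>|^2 = 90/7; ||v||^2 = 20; deficit = 50/7

Write each e_j = u_j / sqrt(<u_j, u_j>) where u_j is the displayed integer vector. Then <v, e_j> = <v, u_j> / sqrt(<u_j, u_j>), so |<v, e_j>|^2 = <v, u_j>^2 / <u_j, u_j>.
Coefficients: <v, e_1> = 3/sqrt(7), <v, e_2> = 51/sqrt(231), <v, e_3> = -12/sqrt(462).
Square and sum: Σ |<v, e_j>|^2 = 90/7.
Compute ||v||^2 = v·v = 20.
Deficit = 20 − 90/7 = 50/7 ≥ 0, confirming Bessel's inequality. (The deficit equals ||v − Σ <v,e_j> e_j||^2, the squared distance from v to span{e_j}.)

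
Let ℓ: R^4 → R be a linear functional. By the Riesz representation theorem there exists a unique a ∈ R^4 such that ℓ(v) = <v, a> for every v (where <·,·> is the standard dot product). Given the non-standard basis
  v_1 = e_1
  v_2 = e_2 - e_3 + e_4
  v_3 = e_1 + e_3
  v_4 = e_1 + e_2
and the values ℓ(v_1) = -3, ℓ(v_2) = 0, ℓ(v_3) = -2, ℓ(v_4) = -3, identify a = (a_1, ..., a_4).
a = (-3, 0, 1, 1)

Write a = (a_1, ..., a_4) in the standard basis. For each basis vector v_i, ℓ(v_i) = <v_i, a> is a linear equation in the a_j's. Collect the n equations into a matrix system V a = ℓ, where row i of V is v_i (expressed in the standard basis). Since V is invertible (lower-triangular with 1s on the diagonal, up to permutation), solve by back-substitution:
  V =
[[1, 0, 0, 0],
 [0, 1, -1, 1],
 [1, 0, 1, 0],
 [1, 1, 0, 0]]
  V a = (-3, 0, -2, -3)
Solving gives a = (-3, 0, 1, 1).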